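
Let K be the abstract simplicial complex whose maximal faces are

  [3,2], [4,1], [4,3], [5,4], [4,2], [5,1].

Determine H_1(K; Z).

H_1 ≅ Z^2.

We work with the vertex ordering 1 < 2 < 3 < 4 < 5. The simplices of K, each written with vertices in increasing order, are:

  0-simplices (5): [1], [2], [3], [4], [5]
  1-simplices (6): [1,4], [1,5], [2,3], [2,4], [3,4], [4,5]

so the chain groups are C_0 ≅ Z^5, C_1 ≅ Z^6.

Boundary ∂_1: C_1 → C_0 maps an edge to its endpoints' difference, ∂[p,q] = q − p. For instance
  ∂[3,4] = [4] − [3].
The resulting 5×6 matrix has rank 4, and its Smith normal form has invariant factors (1,1,1,1).

Computing H_k = (kernel of ∂_k) / (image of ∂_{k+1}):

  H_1: rank ker ∂_1 − rank ∂_2 = (6 − 4) − 0 = 2, and there is no ∂_2, so H_1 ≅ Z^2.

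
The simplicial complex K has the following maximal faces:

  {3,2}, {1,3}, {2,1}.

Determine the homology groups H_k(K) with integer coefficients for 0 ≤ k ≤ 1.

H_0 ≅ Z,  H_1 ≅ Z.

Fix the vertex order 1 < 2 < 3 and write every simplex with vertices in increasing order. Then dim K = 1 and the simplices of K are:

  0-simplices (3): [1], [2], [3]
  1-simplices (3): [1,2], [1,3], [2,3]

giving chain groups C_0 ≅ Z^3, C_1 ≅ Z^3.

The boundary map ∂_1: C_1 → C_0 sends each edge [p,q] (with p < q) to q − p. For instance
  ∂[1,2] = [2] − [1].
The resulting 3×3 matrix has rank 2, and its Smith normal form has invariant factors (1,1).

Now H_k = ker ∂_k / im ∂_{k+1}, so:

  H_0: rank C_0 − rank ∂_1 = 3 − 2 = 1, and the invariant factors of ∂_1 are all 1, so H_0 = Z.
  H_1: rank ker ∂_1 − rank ∂_2 = (3 − 2) − 0 = 1, and there is no ∂_2, so H_1 = Z.

As a check, the Euler characteristic is 3 − 3 = 0, which agrees with 1 − 1 = 0.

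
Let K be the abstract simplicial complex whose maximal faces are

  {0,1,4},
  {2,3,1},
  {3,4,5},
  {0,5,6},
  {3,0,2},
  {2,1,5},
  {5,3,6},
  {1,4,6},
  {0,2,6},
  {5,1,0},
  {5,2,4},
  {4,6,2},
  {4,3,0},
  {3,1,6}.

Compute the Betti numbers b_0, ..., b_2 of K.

We work with the vertex ordering 0 < 1 < 2 < 3 < 4 < 5 < 6. The simplices of K, each written with vertices in increasing order, are:

  0-simplices (7): [0], [1], [2], [3], [4], [5], [6]
  1-simplices (21): [0,1], [0,2], [0,3], [0,4], [0,5], [0,6], [1,2], [1,3], [1,4], [1,5], [1,6], [2,3], [2,4], [2,5], [2,6], [3,4], [3,5], [3,6], [4,5], [4,6], [5,6]
  2-simplices (14): [0,1,4], [0,1,5], [0,2,3], [0,2,6], [0,3,4], [0,5,6], [1,2,3], [1,2,5], [1,3,6], [1,4,6], [2,4,5], [2,4,6], [3,4,5], [3,5,6]

so the chain groups are C_0 ≅ Z^7, C_1 ≅ Z^21, C_2 ≅ Z^14.

∂_1: C_1 → C_0 maps an edge to its endpoints' difference, ∂[p,q] = q − p. For instance
  ∂[0,3] = [3] − [0].
This gives a 7×21 integer matrix of rank 6; reducing to Smith normal form yields diagonal entries (1,1,1,1,1,1).

Boundary ∂_2: C_2 → C_1 sends each 2-simplex [p,q,r] to [q,r] − [p,r] + [p,q]. For instance
  ∂[0,1,4] = [1,4] − [0,4] + [0,1],
  ∂[0,5,6] = [5,6] − [0,6] + [0,5].
The resulting 21×14 matrix has rank 13, and its Smith normal form has invariant factors (1,1,1,1,1,1,1,1,1,1,1,1,1).

From H_k ≅ ker(∂_k) / im(∂_{k+1}) we obtain:

  H_0: rank C_0 − rank ∂_1 = 7 − 6 = 1, and the invariant factors of ∂_1 are all 1, so H_0 ≅ Z.
  H_1: rank ker ∂_1 − rank ∂_2 = (21 − 6) − 13 = 2, and the invariant factors of ∂_2 are all 1, so H_1 ≅ Z^2.
  H_2: rank ker ∂_2 − rank ∂_3 = (14 − 13) − 0 = 1, and there is no ∂_3, so H_2 ≅ Z.

As a check, the Euler characteristic is 7 − 21 + 14 = 0, which agrees with 1 − 2 + 1 = 0.
(K is a triangulation of the torus T^2.)

Hence the Betti numbers are b_0 = 1, b_1 = 2, b_2 = 1.

b_0 = 1, b_1 = 2, b_2 = 1.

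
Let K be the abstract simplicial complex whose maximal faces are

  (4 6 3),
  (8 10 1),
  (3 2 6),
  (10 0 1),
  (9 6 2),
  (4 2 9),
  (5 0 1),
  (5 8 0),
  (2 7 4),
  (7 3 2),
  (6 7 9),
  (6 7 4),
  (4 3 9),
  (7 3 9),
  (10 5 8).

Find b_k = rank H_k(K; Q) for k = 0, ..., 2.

b_0 = 2, b_1 = 1, b_2 = 0.

Take the total order 0 < 1 < 2 < 3 < 4 < 5 < 6 < 7 < 8 < 9 < 10 on the vertex set. Then K (dimension 2) consists of the simplices:

  0-simplices (11): [0], [1], [2], [3], [4], [5], [6], [7], [8], [9], [10]
  1-simplices (25): (25 of them)
  2-simplices (15): [0,1,5], [0,1,10], [0,5,8], [1,8,10], [2,3,6], [2,3,7], [2,4,7], [2,4,9], [2,6,9], [3,4,6], [3,4,9], [3,7,9], [4,6,7], [5,8,10], [6,7,9]

so the chain groups are C_0 ≅ Z^11, C_1 ≅ Z^25, C_2 ≅ Z^15.

Boundary ∂_1: C_1 → C_0 sends each edge [p,q] (with p < q) to q − p.
The 11×25 boundary matrix has rank 9 and Smith normal form diag(1,1,1,1,1,1,1,1,1).

Boundary ∂_2: C_2 → C_1 acts by ∂[p,q,r] = [q,r] − [p,r] + [p,q]. For instance
  ∂[2,4,9] = [4,9] − [2,9] + [2,4],
  ∂[0,1,5] = [1,5] − [0,5] + [0,1].
This gives a 25×15 integer matrix of rank 15; reducing to Smith normal form yields diagonal entries (1,1,1,1,1,1,1,1,1,1,1,1,1,1,2).

Computing H_k = (kernel of ∂_k) / (image of ∂_{k+1}):

  H_0: rank C_0 − rank ∂_1 = 11 − 9 = 2, and the invariant factors of ∂_1 are all 1, so H_0 ≅ Z^2.
  H_1: rank ker ∂_1 − rank ∂_2 = (25 − 9) − 15 = 1, and ∂_2 has invariant factor 2 > 1, so H_1 ≅ Z ⊕ Z_2.
  H_2: rank ker ∂_2 − rank ∂_3 = (15 − 15) − 0 = 0, and there is no ∂_3, so H_2 ≅ 0.

As a check, the Euler characteristic is 11 − 25 + 15 = 1, which agrees with 2 − 1 + 0 = 1.

Hence the Betti numbers are b_0 = 2, b_1 = 1, b_2 = 0.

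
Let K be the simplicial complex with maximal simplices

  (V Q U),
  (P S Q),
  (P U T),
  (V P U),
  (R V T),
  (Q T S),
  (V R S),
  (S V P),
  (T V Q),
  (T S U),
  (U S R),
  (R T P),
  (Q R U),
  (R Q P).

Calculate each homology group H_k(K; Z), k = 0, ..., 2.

H_0 = Z,  H_1 = Z^2,  H_2 = Z.

Take the total order P < Q < R < S < T < U < V on the vertex set. Then K (dimension 2) consists of the simplices:

  0-simplices (7): P, Q, R, S, T, U, V
  1-simplices (21): PQ, PR, PS, PT, PU, PV, QR, QS, QT, QU, QV, RS, RT, RU, RV, ST, SU, SV, TU, TV, UV
  2-simplices (14): PQR, PQS, PRT, PSV, PTU, PUV, QRU, QST, QTV, QUV, RSU, RSV, RTV, STU

giving chain groups C_0 ≅ Z^7, C_1 ≅ Z^21, C_2 ≅ Z^14.

Boundary ∂_1: C_1 → C_0 is given by ∂[p,q] = [q] − [p].
The resulting 7×21 matrix has rank 6, and its Smith normal form has invariant factors (1,1,1,1,1,1).

Boundary ∂_2: C_2 → C_1 maps a triangle to the signed sum of its edges. For instance
  ∂PSV = SV − PV + PS,
  ∂PRT = RT − PT + PR.
The 21×14 boundary matrix has rank 13 and Smith normal form diag(1,1,1,1,1,1,1,1,1,1,1,1,1).

From H_k ≅ ker(∂_k) / im(∂_{k+1}) we obtain:

  H_0: rank C_0 − rank ∂_1 = 7 − 6 = 1, and the invariant factors of ∂_1 are all 1, so H_0 = Z.
  H_1: rank ker ∂_1 − rank ∂_2 = (21 − 6) − 13 = 2, and the invariant factors of ∂_2 are all 1, so H_1 = Z^2.
  H_2: rank ker ∂_2 − rank ∂_3 = (14 − 13) − 0 = 1, and there is no ∂_3, so H_2 = Z.

As a check, the Euler characteristic is 7 − 21 + 14 = 0, which agrees with 1 − 2 + 1 = 0.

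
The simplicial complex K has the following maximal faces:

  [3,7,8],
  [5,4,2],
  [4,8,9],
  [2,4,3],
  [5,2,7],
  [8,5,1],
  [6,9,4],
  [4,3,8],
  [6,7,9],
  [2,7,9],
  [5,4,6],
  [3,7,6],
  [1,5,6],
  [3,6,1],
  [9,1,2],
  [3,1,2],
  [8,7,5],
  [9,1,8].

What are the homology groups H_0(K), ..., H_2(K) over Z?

H_0 = Z,  H_1 = Z^2,  H_2 = Z.

Order the vertices as 1 < 2 < 3 < 4 < 5 < 6 < 7 < 8 < 9. Listing each simplex with vertices in this order, K has dimension 2 with simplices:

  0-simplices (9): [1], [2], [3], [4], [5], [6], [7], [8], [9]
  1-simplices (27): (27 of them)
  2-simplices (18): [1,2,3], [1,2,9], [1,3,6], [1,5,6], [1,5,8], [1,8,9], [2,3,4], [2,4,5], [2,5,7], [2,7,9], [3,4,8], [3,6,7], [3,7,8], [4,5,6], [4,6,9], [4,8,9], [5,7,8], [6,7,9]

Hence C_0 ≅ Z^9, C_1 ≅ Z^27, C_2 ≅ Z^18.

Boundary ∂_1: C_1 → C_0 is given by ∂[p,q] = [q] − [p]. For instance
  ∂[4,5] = [5] − [4].
As a 9×27 matrix over Z this has rank 8, with invariant factors (1,1,1,1,1,1,1,1).

∂_2: C_2 → C_1 sends each 2-simplex [p,q,r] to [q,r] − [p,r] + [p,q]. For instance
  ∂[6,7,9] = [7,9] − [6,9] + [6,7],
  ∂[1,3,6] = [3,6] − [1,6] + [1,3].
The resulting 27×18 matrix has rank 17, and its Smith normal form has invariant factors (1,1,1,1,1,1,1,1,1,1,1,1,1,1,1,1,1).

Now H_k = ker ∂_k / im ∂_{k+1}, so:

  H_0: rank C_0 − rank ∂_1 = 9 − 8 = 1, and the invariant factors of ∂_1 are all 1, so H_0 = Z.
  H_1: rank ker ∂_1 − rank ∂_2 = (27 − 8) − 17 = 2, and the invariant factors of ∂_2 are all 1, so H_1 = Z^2.
  H_2: rank ker ∂_2 − rank ∂_3 = (18 − 17) − 0 = 1, and there is no ∂_3, so H_2 = Z.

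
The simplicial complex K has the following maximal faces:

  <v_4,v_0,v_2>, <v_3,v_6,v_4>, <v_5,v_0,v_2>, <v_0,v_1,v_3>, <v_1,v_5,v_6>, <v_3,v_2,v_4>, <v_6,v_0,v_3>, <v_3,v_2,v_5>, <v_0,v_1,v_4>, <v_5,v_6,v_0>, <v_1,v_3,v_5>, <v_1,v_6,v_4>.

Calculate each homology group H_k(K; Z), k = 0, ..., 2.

Take the total order v_0 < v_1 < v_2 < v_3 < v_4 < v_5 < v_6 on the vertex set. Then K (dimension 2) consists of the simplices:

  0-simplices (7): [v_0], [v_1], [v_2], [v_3], [v_4], [v_5], [v_6]
  1-simplices (18): (18 of them)
  2-simplices (12): (12 of them)

giving chain groups C_0 ≅ Z^7, C_1 ≅ Z^18, C_2 ≅ Z^12.

Boundary ∂_1: C_1 → C_0 maps an edge to its endpoints' difference, ∂[p,q] = q − p. For instance
  ∂[v_0,v_2] = [v_2] − [v_0].
The 7×18 boundary matrix has rank 6 and Smith normal form diag(1,1,1,1,1,1).

The boundary map ∂_2: C_2 → C_1 maps a triangle to the signed sum of its edges. For instance
  ∂[v_0,v_2,v_5] = [v_2,v_5] − [v_0,v_5] + [v_0,v_2],
  ∂[v_0,v_1,v_3] = [v_1,v_3] − [v_0,v_3] + [v_0,v_1].
The resulting 18×12 matrix has rank 12, and its Smith normal form has invariant factors (1,1,1,1,1,1,1,1,1,1,1,2).

Computing H_k = (kernel of ∂_k) / (image of ∂_{k+1}):

  H_0: rank C_0 − rank ∂_1 = 7 − 6 = 1, and the invariant factors of ∂_1 are all 1, so H_0 ≅ Z.
  H_1: rank ker ∂_1 − rank ∂_2 = (18 − 6) − 12 = 0, and ∂_2 has invariant factor 2 > 1, so H_1 ≅ Z/2.
  H_2: rank ker ∂_2 − rank ∂_3 = (12 − 12) − 0 = 0, and there is no ∂_3, so H_2 ≅ 0.

H_0 ≅ Z,  H_1 ≅ Z/2,  H_2 = 0.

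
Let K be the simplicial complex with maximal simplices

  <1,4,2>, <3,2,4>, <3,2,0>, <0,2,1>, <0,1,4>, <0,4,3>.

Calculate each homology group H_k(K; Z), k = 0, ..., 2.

H_0 = Z,  H_1 = 0,  H_2 = Z.

Take the total order 0 < 1 < 2 < 3 < 4 on the vertex set. Then K (dimension 2) consists of the simplices:

  0-simplices (5): [0], [1], [2], [3], [4]
  1-simplices (9): [0,1], [0,2], [0,3], [0,4], [1,2], [1,4], [2,3], [2,4], [3,4]
  2-simplices (6): [0,1,2], [0,1,4], [0,2,3], [0,3,4], [1,2,4], [2,3,4]

giving chain groups C_0 ≅ Z^5, C_1 ≅ Z^9, C_2 ≅ Z^6.

The boundary map ∂_1: C_1 → C_0 maps an edge to its endpoints' difference, ∂[p,q] = q − p. For instance
  ∂[1,4] = [4] − [1].
The 5×9 boundary matrix has rank 4 and Smith normal form diag(1,1,1,1).

∂_2: C_2 → C_1 sends each 2-simplex [p,q,r] to [q,r] − [p,r] + [p,q]. For instance
  ∂[0,2,3] = [2,3] − [0,3] + [0,2],
  ∂[1,2,4] = [2,4] − [1,4] + [1,2].
As a 9×6 matrix over Z this has rank 5, with invariant factors (1,1,1,1,1).

From H_k ≅ ker(∂_k) / im(∂_{k+1}) we obtain:

  H_0: rank C_0 − rank ∂_1 = 5 − 4 = 1, and the invariant factors of ∂_1 are all 1, so H_0 ≅ Z.
  H_1: rank ker ∂_1 − rank ∂_2 = (9 − 4) − 5 = 0, and the invariant factors of ∂_2 are all 1, so H_1 ≅ 0.
  H_2: rank ker ∂_2 − rank ∂_3 = (6 − 5) − 0 = 1, and there is no ∂_3, so H_2 ≅ Z.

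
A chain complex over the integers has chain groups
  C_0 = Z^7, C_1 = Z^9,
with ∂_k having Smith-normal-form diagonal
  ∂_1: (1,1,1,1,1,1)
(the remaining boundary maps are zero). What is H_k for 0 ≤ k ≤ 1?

H_0 = Z,  H_1 = Z^3.

H_0: b_0 = 7 − 0 − 6 = 1; torsion from ∂_1 factors > 1: none. So H_0 = Z.
H_1: b_1 = 9 − 6 − 0 = 3; torsion from ∂_2 factors > 1: none. So H_1 = Z^3.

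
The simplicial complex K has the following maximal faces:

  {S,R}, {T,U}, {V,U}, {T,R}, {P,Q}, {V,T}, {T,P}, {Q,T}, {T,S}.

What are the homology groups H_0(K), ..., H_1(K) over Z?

K has 7 vertices, 9 edges.
rank ∂_0 = 0, rank ∂_1 = 6 ⇒ b_0 = 7 − 0 − 6 = 1; all invariant factors of ∂_1 are 1 so no torsion. So H_0 = Z.
rank ∂_1 = 6, rank ∂_2 = 0 ⇒ b_1 = 9 − 6 − 0 = 3. So H_1 = Z^3.

H_0 ≅ Z,  H_1 ≅ Z^3.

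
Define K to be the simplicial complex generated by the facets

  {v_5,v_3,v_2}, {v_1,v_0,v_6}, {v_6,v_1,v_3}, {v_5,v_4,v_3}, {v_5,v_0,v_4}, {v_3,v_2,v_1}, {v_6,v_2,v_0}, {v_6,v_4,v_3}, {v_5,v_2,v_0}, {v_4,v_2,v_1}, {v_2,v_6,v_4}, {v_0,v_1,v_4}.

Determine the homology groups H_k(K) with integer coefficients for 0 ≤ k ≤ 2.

H_0 = Z,  H_1 = Z/2,  H_2 = 0.

Take the total order v_0 < v_1 < v_2 < v_3 < v_4 < v_5 < v_6 on the vertex set. Then K (dimension 2) consists of the simplices:

  0-simplices (7): [v_0], [v_1], [v_2], [v_3], [v_4], [v_5], [v_6]
  1-simplices (18): (18 of them)
  2-simplices (12): (12 of them)

giving chain groups C_0 ≅ Z^7, C_1 ≅ Z^18, C_2 ≅ Z^12.

∂_1: C_1 → C_0 maps an edge to its endpoints' difference, ∂[p,q] = q − p.
This gives a 7×18 integer matrix of rank 6; reducing to Smith normal form yields diagonal entries (1,1,1,1,1,1).

∂_2: C_2 → C_1 acts by ∂[p,q,r] = [q,r] − [p,r] + [p,q]. For instance
  ∂[v_0,v_2,v_6] = [v_2,v_6] − [v_0,v_6] + [v_0,v_2],
  ∂[v_0,v_1,v_4] = [v_1,v_4] − [v_0,v_4] + [v_0,v_1].
As a 18×12 matrix over Z this has rank 12, with invariant factors (1,1,1,1,1,1,1,1,1,1,1,2).

Reading off H_k = ker ∂_k / im ∂_{k+1}:

  H_0: rank C_0 − rank ∂_1 = 7 − 6 = 1, and the invariant factors of ∂_1 are all 1, so H_0 ≅ Z.
  H_1: rank ker ∂_1 − rank ∂_2 = (18 − 6) − 12 = 0, and ∂_2 has invariant factor 2 > 1, so H_1 ≅ Z/2.
  H_2: rank ker ∂_2 − rank ∂_3 = (12 − 12) − 0 = 0, and there is no ∂_3, so H_2 ≅ 0.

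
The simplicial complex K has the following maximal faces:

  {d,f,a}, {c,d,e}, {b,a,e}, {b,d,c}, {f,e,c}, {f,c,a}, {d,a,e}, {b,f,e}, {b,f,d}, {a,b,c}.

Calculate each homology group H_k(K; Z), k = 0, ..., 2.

H_0 = Z,  H_1 = Z/2Z,  H_2 = 0.

Fix the vertex order a < b < c < d < e < f and write every simplex with vertices in increasing order. Then dim K = 2 and the simplices of K are:

  0-simplices (6): a, b, c, d, e, f
  1-simplices (15): ab, ac, ad, ae, af, bc, bd, be, bf, cd, ce, cf, de, df, ef
  2-simplices (10): abc, abe, acf, ade, adf, bcd, bdf, bef, cde, cef

giving chain groups C_0 ≅ Z^6, C_1 ≅ Z^15, C_2 ≅ Z^10.

The boundary map ∂_1: C_1 → C_0 maps an edge to its endpoints' difference, ∂[p,q] = q − p. For instance
  ∂de = e − d.
The resulting 6×15 matrix has rank 5, and its Smith normal form has invariant factors (1,1,1,1,1).

The boundary map ∂_2: C_2 → C_1 sends each 2-simplex [p,q,r] to [q,r] − [p,r] + [p,q]. For instance
  ∂abe = be − ae + ab,
  ∂bdf = df − bf + bd.
The resulting 15×10 matrix has rank 10, and its Smith normal form has invariant factors (1,1,1,1,1,1,1,1,1,2).

Computing H_k = (kernel of ∂_k) / (image of ∂_{k+1}):

  H_0: rank C_0 − rank ∂_1 = 6 − 5 = 1, and the invariant factors of ∂_1 are all 1, so H_0 = Z.
  H_1: rank ker ∂_1 − rank ∂_2 = (15 − 5) − 10 = 0, and ∂_2 has invariant factor 2 > 1, so H_1 = Z/2Z.
  H_2: rank ker ∂_2 − rank ∂_3 = (10 − 10) − 0 = 0, and there is no ∂_3, so H_2 = 0.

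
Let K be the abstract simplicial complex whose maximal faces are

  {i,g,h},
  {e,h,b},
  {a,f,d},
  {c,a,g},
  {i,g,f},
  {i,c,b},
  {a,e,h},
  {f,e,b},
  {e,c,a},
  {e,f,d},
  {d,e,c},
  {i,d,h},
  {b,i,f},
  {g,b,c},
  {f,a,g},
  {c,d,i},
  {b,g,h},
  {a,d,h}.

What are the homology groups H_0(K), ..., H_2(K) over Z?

Fix the vertex order a < b < c < d < e < f < g < h < i and write every simplex with vertices in increasing order. Then dim K = 2 and the simplices of K are:

  0-simplices (9): a, b, c, d, e, f, g, h, i
  1-simplices (27): ac, ad, ae, af, ag, ah, bc, be, bf, bg, bh, bi, cd, ce, cg, ci, de, df, dh, di, ef, eh, fg, fi, gh, gi, hi
  2-simplices (18): ace, acg, adf, adh, aeh, afg, bcg, bci, bef, beh, bfi, bgh, cde, cdi, def, dhi, fgi, ghi

so the chain groups are C_0 ≅ Z^9, C_1 ≅ Z^27, C_2 ≅ Z^18.

The boundary map ∂_1: C_1 → C_0 is given by ∂[p,q] = [q] − [p]. For instance
  ∂gi = i − g.
This gives a 9×27 integer matrix of rank 8; reducing to Smith normal form yields diagonal entries (1,1,1,1,1,1,1,1).

∂_2: C_2 → C_1 sends each 2-simplex [p,q,r] to [q,r] − [p,r] + [p,q]. For instance
  ∂beh = eh − bh + be,
  ∂def = ef − df + de.
The resulting 27×18 matrix has rank 18, and its Smith normal form has invariant factors (1,1,1,1,1,1,1,1,1,1,1,1,1,1,1,1,1,2).

From H_k ≅ ker(∂_k) / im(∂_{k+1}) we obtain:

  H_0: rank C_0 − rank ∂_1 = 9 − 8 = 1, and the invariant factors of ∂_1 are all 1, so H_0 = Z.
  H_1: rank ker ∂_1 − rank ∂_2 = (27 − 8) − 18 = 1, and ∂_2 has invariant factor 2 > 1, so H_1 = Z ⊕ Z/2.
  H_2: rank ker ∂_2 − rank ∂_3 = (18 − 18) − 0 = 0, and there is no ∂_3, so H_2 = 0.

H_0 = Z,  H_1 = Z ⊕ Z/2,  H_2 = 0.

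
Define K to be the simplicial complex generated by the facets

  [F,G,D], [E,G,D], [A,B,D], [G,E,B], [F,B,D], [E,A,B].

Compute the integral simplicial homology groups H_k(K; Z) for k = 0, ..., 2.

H_0 = Z,  H_1 = Z,  H_2 = 0.

Take the total order A < B < D < E < F < G on the vertex set. Then K (dimension 2) consists of the simplices:

  0-simplices (6): A, B, D, E, F, G
  1-simplices (12): AB, AD, AE, BD, BE, BF, BG, DE, DF, DG, EG, FG
  2-simplices (6): ABD, ABE, BDF, BEG, DEG, DFG

giving chain groups C_0 ≅ Z^6, C_1 ≅ Z^12, C_2 ≅ Z^6.

Boundary ∂_1: C_1 → C_0 sends each edge [p,q] (with p < q) to q − p. For instance
  ∂FG = G − F.
As a 6×12 matrix over Z this has rank 5, with invariant factors (1,1,1,1,1).

Boundary ∂_2: C_2 → C_1 sends each 2-simplex [p,q,r] to [q,r] − [p,r] + [p,q]. For instance
  ∂DEG = EG − DG + DE,
  ∂BDF = DF − BF + BD.
This gives a 12×6 integer matrix of rank 6; reducing to Smith normal form yields diagonal entries (1,1,1,1,1,1).

From H_k ≅ ker(∂_k) / im(∂_{k+1}) we obtain:

  H_0: rank C_0 − rank ∂_1 = 6 − 5 = 1, and the invariant factors of ∂_1 are all 1, so H_0 ≅ Z.
  H_1: rank ker ∂_1 − rank ∂_2 = (12 − 5) − 6 = 1, and the invariant factors of ∂_2 are all 1, so H_1 ≅ Z.
  H_2: rank ker ∂_2 − rank ∂_3 = (6 − 6) − 0 = 0, and there is no ∂_3, so H_2 ≅ 0.

As a check, the Euler characteristic is 6 − 12 + 6 = 0, which agrees with 1 − 1 + 0 = 0.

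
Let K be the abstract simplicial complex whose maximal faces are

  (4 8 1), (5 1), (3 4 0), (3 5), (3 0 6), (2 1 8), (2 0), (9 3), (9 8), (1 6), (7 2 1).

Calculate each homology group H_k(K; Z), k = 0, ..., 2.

Order the vertices as 0 < 1 < 2 < 3 < 4 < 5 < 6 < 7 < 8 < 9. Listing each simplex with vertices in this order, K has dimension 2 with simplices:

  0-simplices (10): [0], [1], [2], [3], [4], [5], [6], [7], [8], [9]
  1-simplices (18): [0,2], [0,3], [0,4], [0,6], [1,2], [1,4], [1,5], [1,6], [1,7], [1,8], [2,7], [2,8], [3,4], [3,5], [3,6], [3,9], [4,8], [8,9]
  2-simplices (5): [0,3,4], [0,3,6], [1,2,7], [1,2,8], [1,4,8]

so the chain groups are C_0 ≅ Z^10, C_1 ≅ Z^18, C_2 ≅ Z^5.

∂_1: C_1 → C_0 is given by ∂[p,q] = [q] − [p]. For instance
  ∂[2,8] = [8] − [2].
The resulting 10×18 matrix has rank 9, and its Smith normal form has invariant factors (1,1,1,1,1,1,1,1,1).

Boundary ∂_2: C_2 → C_1 acts by ∂[p,q,r] = [q,r] − [p,r] + [p,q]. For instance
  ∂[1,4,8] = [4,8] − [1,8] + [1,4],
  ∂[0,3,4] = [3,4] − [0,4] + [0,3].
As a 18×5 matrix over Z this has rank 5, with invariant factors (1,1,1,1,1).

Now H_k = ker ∂_k / im ∂_{k+1}, so:

  H_0: rank C_0 − rank ∂_1 = 10 − 9 = 1, and the invariant factors of ∂_1 are all 1, so H_0 ≅ Z.
  H_1: rank ker ∂_1 − rank ∂_2 = (18 − 9) − 5 = 4, and the invariant factors of ∂_2 are all 1, so H_1 ≅ Z^4.
  H_2: rank ker ∂_2 − rank ∂_3 = (5 − 5) − 0 = 0, and there is no ∂_3, so H_2 ≅ 0.

H_0 = Z,  H_1 = Z^4,  H_2 = 0.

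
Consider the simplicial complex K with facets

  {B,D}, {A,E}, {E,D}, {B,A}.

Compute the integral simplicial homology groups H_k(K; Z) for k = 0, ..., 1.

H_0 = Z,  H_1 = Z.

Take the total order A < B < D < E on the vertex set. Then K (dimension 1) consists of the simplices:

  0-simplices (4): A, B, D, E
  1-simplices (4): AB, AE, BD, DE

so the chain groups are C_0 ≅ Z^4, C_1 ≅ Z^4.

∂_1: C_1 → C_0 is given by ∂[p,q] = [q] − [p].
The resulting 4×4 matrix has rank 3, and its Smith normal form has invariant factors (1,1,1).

Now H_k = ker ∂_k / im ∂_{k+1}, so:

  H_0: rank C_0 − rank ∂_1 = 4 − 3 = 1, and the invariant factors of ∂_1 are all 1, so H_0 = Z.
  H_1: rank ker ∂_1 − rank ∂_2 = (4 − 3) − 0 = 1, and there is no ∂_2, so H_1 = Z.

(K is a triangulation of the circle S^1.)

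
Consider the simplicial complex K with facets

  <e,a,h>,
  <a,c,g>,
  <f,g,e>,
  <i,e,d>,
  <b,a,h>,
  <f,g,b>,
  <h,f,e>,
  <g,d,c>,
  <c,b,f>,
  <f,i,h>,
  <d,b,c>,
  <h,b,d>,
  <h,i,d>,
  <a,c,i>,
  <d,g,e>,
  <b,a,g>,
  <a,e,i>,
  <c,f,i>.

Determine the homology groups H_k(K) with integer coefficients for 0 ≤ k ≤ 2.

K has 9 vertices, 27 edges, 18 triangles.
rank ∂_0 = 0, rank ∂_1 = 8 ⇒ b_0 = 9 − 0 − 8 = 1; all invariant factors of ∂_1 are 1 so no torsion. So H_0 ≅ Z.
rank ∂_1 = 8, rank ∂_2 = 18 ⇒ b_1 = 27 − 8 − 18 = 1; ∂_2 has invariant factor(s) [2] giving torsion. So H_1 ≅ Z ⊕ Z/2.
rank ∂_2 = 18, rank ∂_3 = 0 ⇒ b_2 = 18 − 18 − 0 = 0. So H_2 ≅ 0.

H_0 = Z,  H_1 = Z ⊕ Z/2,  H_2 = 0.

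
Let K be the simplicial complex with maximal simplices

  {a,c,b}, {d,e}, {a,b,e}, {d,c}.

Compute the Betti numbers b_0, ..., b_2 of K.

Take the total order a < b < c < d < e on the vertex set. Then K (dimension 2) consists of the simplices:

  0-simplices (5): a, b, c, d, e
  1-simplices (7): ab, ac, ae, bc, be, cd, de
  2-simplices (2): abc, abe

giving chain groups C_0 ≅ Z^5, C_1 ≅ Z^7, C_2 ≅ Z^2.

∂_1: C_1 → C_0 maps an edge to its endpoints' difference, ∂[p,q] = q − p.
This gives a 5×7 integer matrix of rank 4; reducing to Smith normal form yields diagonal entries (1,1,1,1).

The boundary map ∂_2: C_2 → C_1 acts by ∂[p,q,r] = [q,r] − [p,r] + [p,q]. For instance
  ∂abc = bc − ac + ab,
  ∂abe = be − ae + ab.
This gives a 7×2 integer matrix of rank 2; reducing to Smith normal form yields diagonal entries (1,1).

Reading off H_k = ker ∂_k / im ∂_{k+1}:

  H_0: rank C_0 − rank ∂_1 = 5 − 4 = 1, and the invariant factors of ∂_1 are all 1, so H_0 = Z.
  H_1: rank ker ∂_1 − rank ∂_2 = (7 − 4) − 2 = 1, and the invariant factors of ∂_2 are all 1, so H_1 = Z.
  H_2: rank ker ∂_2 − rank ∂_3 = (2 − 2) − 0 = 0, and there is no ∂_3, so H_2 = 0.

Hence the Betti numbers are b_0 = 1, b_1 = 1, b_2 = 0.

b_0 = 1, b_1 = 1, b_2 = 0.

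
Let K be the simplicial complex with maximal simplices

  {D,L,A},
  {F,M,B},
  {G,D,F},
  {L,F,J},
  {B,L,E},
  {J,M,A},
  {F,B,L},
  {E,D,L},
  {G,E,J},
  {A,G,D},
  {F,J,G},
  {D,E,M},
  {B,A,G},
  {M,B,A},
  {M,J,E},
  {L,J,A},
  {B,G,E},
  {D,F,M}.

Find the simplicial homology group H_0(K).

H_0 = Z.

Fix the vertex order A < B < D < E < F < G < J < L < M and write every simplex with vertices in increasing order. Then dim K = 2 and the simplices of K are:

  0-simplices (9): A, B, D, E, F, G, J, L, M
  1-simplices (27): AB, AD, AG, AJ, AL, AM, BE, BF, BG, BL, BM, DE, DF, DG, DL, DM, EG, EJ, EL, EM, FG, FJ, FL, FM, GJ, JL, JM
  2-simplices (18): ABG, ABM, ADG, ADL, AJL, AJM, BEG, BEL, BFL, BFM, DEL, DEM, DFG, DFM, EGJ, EJM, FGJ, FJL

giving chain groups C_0 ≅ Z^9, C_1 ≅ Z^27, C_2 ≅ Z^18.

∂_1: C_1 → C_0 maps an edge to its endpoints' difference, ∂[p,q] = q − p. For instance
  ∂AG = G − A.
The 9×27 boundary matrix has rank 8 and Smith normal form diag(1,1,1,1,1,1,1,1).

The boundary map ∂_2: C_2 → C_1 sends each 2-simplex [p,q,r] to [q,r] − [p,r] + [p,q]. For instance
  ∂AJL = JL − AL + AJ,
  ∂ABM = BM − AM + AB.
As a 27×18 matrix over Z this has rank 17, with invariant factors (1,1,1,1,1,1,1,1,1,1,1,1,1,1,1,1,1).

Now H_k = ker ∂_k / im ∂_{k+1}, so:

  H_0: rank C_0 − rank ∂_1 = 9 − 8 = 1, and the invariant factors of ∂_1 are all 1, so H_0 = Z.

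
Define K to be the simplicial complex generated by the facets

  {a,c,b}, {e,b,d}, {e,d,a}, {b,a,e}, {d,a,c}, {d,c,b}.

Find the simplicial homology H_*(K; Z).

Take the total order a < b < c < d < e on the vertex set. Then K (dimension 2) consists of the simplices:

  0-simplices (5): a, b, c, d, e
  1-simplices (9): ab, ac, ad, ae, bc, bd, be, cd, de
  2-simplices (6): abc, abe, acd, ade, bcd, bde

giving chain groups C_0 ≅ Z^5, C_1 ≅ Z^9, C_2 ≅ Z^6.

∂_1: C_1 → C_0 sends each edge [p,q] (with p < q) to q − p.
This gives a 5×9 integer matrix of rank 4; reducing to Smith normal form yields diagonal entries (1,1,1,1).

∂_2: C_2 → C_1 acts by ∂[p,q,r] = [q,r] − [p,r] + [p,q]. For instance
  ∂abc = bc − ac + ab,
  ∂bde = de − be + bd.
This gives a 9×6 integer matrix of rank 5; reducing to Smith normal form yields diagonal entries (1,1,1,1,1).

From H_k ≅ ker(∂_k) / im(∂_{k+1}) we obtain:

  H_0: rank C_0 − rank ∂_1 = 5 − 4 = 1, and the invariant factors of ∂_1 are all 1, so H_0 ≅ Z.
  H_1: rank ker ∂_1 − rank ∂_2 = (9 − 4) − 5 = 0, and the invariant factors of ∂_2 are all 1, so H_1 ≅ 0.
  H_2: rank ker ∂_2 − rank ∂_3 = (6 − 5) − 0 = 1, and there is no ∂_3, so H_2 ≅ Z.

As a check, the Euler characteristic is 5 − 9 + 6 = 2, which agrees with 1 − 0 + 1 = 2.

H_0 ≅ Z,  H_1 = 0,  H_2 ≅ Z.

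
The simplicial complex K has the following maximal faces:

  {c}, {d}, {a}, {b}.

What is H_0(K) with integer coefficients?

H_0 ≅ Z^4.

Order the vertices as a < b < c < d. Listing each simplex with vertices in this order, K has dimension 0 with simplices:

  0-simplices (4): a, b, c, d

Hence C_0 ≅ Z^4.

From H_k ≅ ker(∂_k) / im(∂_{k+1}) we obtain:

  H_0: rank C_0 − rank ∂_1 = 4 − 0 = 4, and there is no ∂_1, so H_0 = Z^4.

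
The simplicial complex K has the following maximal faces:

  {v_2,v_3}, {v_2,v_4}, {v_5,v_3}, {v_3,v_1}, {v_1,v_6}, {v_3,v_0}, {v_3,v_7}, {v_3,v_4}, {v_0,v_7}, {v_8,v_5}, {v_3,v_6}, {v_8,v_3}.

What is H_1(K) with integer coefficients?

We work with the vertex ordering v_0 < v_1 < v_2 < v_3 < v_4 < v_5 < v_6 < v_7 < v_8. The simplices of K, each written with vertices in increasing order, are:

  0-simplices (9): [v_0], [v_1], [v_2], [v_3], [v_4], [v_5], [v_6], [v_7], [v_8]
  1-simplices (12): [v_0,v_3], [v_0,v_7], [v_1,v_3], [v_1,v_6], [v_2,v_3], [v_2,v_4], [v_3,v_4], [v_3,v_5], [v_3,v_6], [v_3,v_7], [v_3,v_8], [v_5,v_8]

so the chain groups are C_0 ≅ Z^9, C_1 ≅ Z^12.

Boundary ∂_1: C_1 → C_0 maps an edge to its endpoints' difference, ∂[p,q] = q − p.
As a 9×12 matrix over Z this has rank 8, with invariant factors (1,1,1,1,1,1,1,1).

Now H_k = ker ∂_k / im ∂_{k+1}, so:

  H_1: rank ker ∂_1 − rank ∂_2 = (12 − 8) − 0 = 4, and there is no ∂_2, so H_1 = Z^4.

H_1 ≅ Z^4.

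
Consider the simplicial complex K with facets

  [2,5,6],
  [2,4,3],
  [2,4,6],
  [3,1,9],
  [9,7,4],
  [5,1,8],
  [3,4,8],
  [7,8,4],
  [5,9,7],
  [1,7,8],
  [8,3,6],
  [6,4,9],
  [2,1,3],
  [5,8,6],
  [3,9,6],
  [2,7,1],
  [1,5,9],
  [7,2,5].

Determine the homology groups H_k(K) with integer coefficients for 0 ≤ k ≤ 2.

We work with the vertex ordering 1 < 2 < 3 < 4 < 5 < 6 < 7 < 8 < 9. The simplices of K, each written with vertices in increasing order, are:

  0-simplices (9): [1], [2], [3], [4], [5], [6], [7], [8], [9]
  1-simplices (27): (27 of them)
  2-simplices (18): [1,2,3], [1,2,7], [1,3,9], [1,5,8], [1,5,9], [1,7,8], [2,3,4], [2,4,6], [2,5,6], [2,5,7], [3,4,8], [3,6,8], [3,6,9], [4,6,9], [4,7,8], [4,7,9], [5,6,8], [5,7,9]

giving chain groups C_0 ≅ Z^9, C_1 ≅ Z^27, C_2 ≅ Z^18.

∂_1: C_1 → C_0 sends each edge [p,q] (with p < q) to q − p.
The resulting 9×27 matrix has rank 8, and its Smith normal form has invariant factors (1,1,1,1,1,1,1,1).

The boundary map ∂_2: C_2 → C_1 acts by ∂[p,q,r] = [q,r] − [p,r] + [p,q]. For instance
  ∂[2,3,4] = [3,4] − [2,4] + [2,3],
  ∂[2,5,6] = [5,6] − [2,6] + [2,5].
The 27×18 boundary matrix has rank 18 and Smith normal form diag(1,1,1,1,1,1,1,1,1,1,1,1,1,1,1,1,1,2).

From H_k ≅ ker(∂_k) / im(∂_{k+1}) we obtain:

  H_0: rank C_0 − rank ∂_1 = 9 − 8 = 1, and the invariant factors of ∂_1 are all 1, so H_0 = Z.
  H_1: rank ker ∂_1 − rank ∂_2 = (27 − 8) − 18 = 1, and ∂_2 has invariant factor 2 > 1, so H_1 = Z ⊕ Z/2.
  H_2: rank ker ∂_2 − rank ∂_3 = (18 − 18) − 0 = 0, and there is no ∂_3, so H_2 = 0.

(K is a triangulation of the Klein bottle.)

H_0 = Z,  H_1 = Z ⊕ Z/2,  H_2 = 0.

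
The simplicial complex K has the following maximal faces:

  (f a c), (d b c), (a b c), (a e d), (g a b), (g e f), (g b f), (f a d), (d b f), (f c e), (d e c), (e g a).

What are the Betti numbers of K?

Fix the vertex order a < b < c < d < e < f < g and write every simplex with vertices in increasing order. Then dim K = 2 and the simplices of K are:

  0-simplices (7): a, b, c, d, e, f, g
  1-simplices (18): ab, ac, ad, ae, af, ag, bc, bd, bf, bg, cd, ce, cf, de, df, ef, eg, fg
  2-simplices (12): abc, abg, acf, ade, adf, aeg, bcd, bdf, bfg, cde, cef, efg

so the chain groups are C_0 ≅ Z^7, C_1 ≅ Z^18, C_2 ≅ Z^12.

∂_1: C_1 → C_0 is given by ∂[p,q] = [q] − [p].
The 7×18 boundary matrix has rank 6 and Smith normal form diag(1,1,1,1,1,1).

Boundary ∂_2: C_2 → C_1 maps a triangle to the signed sum of its edges. For instance
  ∂bdf = df − bf + bd,
  ∂abc = bc − ac + ab.
This gives a 18×12 integer matrix of rank 12; reducing to Smith normal form yields diagonal entries (1,1,1,1,1,1,1,1,1,1,1,2).

From H_k ≅ ker(∂_k) / im(∂_{k+1}) we obtain:

  H_0: rank C_0 − rank ∂_1 = 7 − 6 = 1, and the invariant factors of ∂_1 are all 1, so H_0 ≅ Z.
  H_1: rank ker ∂_1 − rank ∂_2 = (18 − 6) − 12 = 0, and ∂_2 has invariant factor 2 > 1, so H_1 ≅ Z/2.
  H_2: rank ker ∂_2 − rank ∂_3 = (12 − 12) − 0 = 0, and there is no ∂_3, so H_2 ≅ 0.

As a check, the Euler characteristic is 7 − 18 + 12 = 1, which agrees with 1 − 0 + 0 = 1.
(K is a triangulation of the real projective plane RP^2.)

Hence the Betti numbers are b_0 = 1, b_1 = 0, b_2 = 0.

b_0 = 1, b_1 = 0, b_2 = 0.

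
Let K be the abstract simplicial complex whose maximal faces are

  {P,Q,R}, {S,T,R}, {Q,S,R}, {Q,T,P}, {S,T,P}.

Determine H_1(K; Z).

Order the vertices as P < Q < R < S < T. Listing each simplex with vertices in this order, K has dimension 2 with simplices:

  0-simplices (5): P, Q, R, S, T
  1-simplices (10): PQ, PR, PS, PT, QR, QS, QT, RS, RT, ST
  2-simplices (5): PQR, PQT, PST, QRS, RST

so the chain groups are C_0 ≅ Z^5, C_1 ≅ Z^10, C_2 ≅ Z^5.

Boundary ∂_1: C_1 → C_0 sends each edge [p,q] (with p < q) to q − p.
This gives a 5×10 integer matrix of rank 4; reducing to Smith normal form yields diagonal entries (1,1,1,1).

The boundary map ∂_2: C_2 → C_1 sends each 2-simplex [p,q,r] to [q,r] − [p,r] + [p,q]. For instance
  ∂PQT = QT − PT + PQ,
  ∂PST = ST − PT + PS.
As a 10×5 matrix over Z this has rank 5, with invariant factors (1,1,1,1,1).

From H_k ≅ ker(∂_k) / im(∂_{k+1}) we obtain:

  H_1: rank ker ∂_1 − rank ∂_2 = (10 − 4) − 5 = 1, and the invariant factors of ∂_2 are all 1, so H_1 = Z.

H_1 ≅ Z.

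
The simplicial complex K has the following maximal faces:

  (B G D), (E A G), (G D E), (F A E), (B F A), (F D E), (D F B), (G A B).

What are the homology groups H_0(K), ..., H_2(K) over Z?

Fix the vertex order A < B < D < E < F < G and write every simplex with vertices in increasing order. Then dim K = 2 and the simplices of K are:

  0-simplices (6): A, B, D, E, F, G
  1-simplices (12): AB, AE, AF, AG, BD, BF, BG, DE, DF, DG, EF, EG
  2-simplices (8): ABF, ABG, AEF, AEG, BDF, BDG, DEF, DEG

giving chain groups C_0 ≅ Z^6, C_1 ≅ Z^12, C_2 ≅ Z^8.

Boundary ∂_1: C_1 → C_0 maps an edge to its endpoints' difference, ∂[p,q] = q − p.
The 6×12 boundary matrix has rank 5 and Smith normal form diag(1,1,1,1,1).

∂_2: C_2 → C_1 sends each 2-simplex [p,q,r] to [q,r] − [p,r] + [p,q]. For instance
  ∂ABG = BG − AG + AB,
  ∂BDF = DF − BF + BD.
The resulting 12×8 matrix has rank 7, and its Smith normal form has invariant factors (1,1,1,1,1,1,1).

Computing H_k = (kernel of ∂_k) / (image of ∂_{k+1}):

  H_0: rank C_0 − rank ∂_1 = 6 − 5 = 1, and the invariant factors of ∂_1 are all 1, so H_0 = Z.
  H_1: rank ker ∂_1 − rank ∂_2 = (12 − 5) − 7 = 0, and the invariant factors of ∂_2 are all 1, so H_1 = 0.
  H_2: rank ker ∂_2 − rank ∂_3 = (8 − 7) − 0 = 1, and there is no ∂_3, so H_2 = Z.

As a check, the Euler characteristic is 6 − 12 + 8 = 2, which agrees with 1 − 0 + 1 = 2.
(K is a triangulation of the 2-sphere S^2.)

H_0 ≅ Z,  H_1 = 0,  H_2 ≅ Z.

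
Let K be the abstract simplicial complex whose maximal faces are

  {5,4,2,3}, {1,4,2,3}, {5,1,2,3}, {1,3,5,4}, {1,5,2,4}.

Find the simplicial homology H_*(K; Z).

H_0 ≅ Z,  H_1 = 0,  H_2 = 0,  H_3 ≅ Z.

Order the vertices as 1 < 2 < 3 < 4 < 5. Listing each simplex with vertices in this order, K has dimension 3 with simplices:

  0-simplices (5): [1], [2], [3], [4], [5]
  1-simplices (10): [1,2], [1,3], [1,4], [1,5], [2,3], [2,4], [2,5], [3,4], [3,5], [4,5]
  2-simplices (10): [1,2,3], [1,2,4], [1,2,5], [1,3,4], [1,3,5], [1,4,5], [2,3,4], [2,3,5], [2,4,5], [3,4,5]
  3-simplices (5): [1,2,3,4], [1,2,3,5], [1,2,4,5], [1,3,4,5], [2,3,4,5]

giving chain groups C_0 ≅ Z^5, C_1 ≅ Z^10, C_2 ≅ Z^10, C_3 ≅ Z^5.

∂_1: C_1 → C_0 maps an edge to its endpoints' difference, ∂[p,q] = q − p. For instance
  ∂[1,5] = [5] − [1].
The 5×10 boundary matrix has rank 4 and Smith normal form diag(1,1,1,1).

The boundary map ∂_2: C_2 → C_1 acts by ∂[p,q,r] = [q,r] − [p,r] + [p,q]. For instance
  ∂[1,2,5] = [2,5] − [1,5] + [1,2],
  ∂[1,3,4] = [3,4] − [1,4] + [1,3].
The 10×10 boundary matrix has rank 6 and Smith normal form diag(1,1,1,1,1,1).

The boundary map ∂_3: C_3 → C_2 sends each 3-simplex σ to the alternating sum Σ_i (−1)^i (σ with its i-th vertex removed). For instance
  ∂[1,3,4,5] = [3,4,5] − [1,4,5] + [1,3,5] − [1,3,4],
  ∂[2,3,4,5] = [3,4,5] − [2,4,5] + [2,3,5] − [2,3,4].
As a 10×5 matrix over Z this has rank 4, with invariant factors (1,1,1,1).

Reading off H_k = ker ∂_k / im ∂_{k+1}:

  H_0: rank C_0 − rank ∂_1 = 5 − 4 = 1, and the invariant factors of ∂_1 are all 1, so H_0 ≅ Z.
  H_1: rank ker ∂_1 − rank ∂_2 = (10 − 4) − 6 = 0, and the invariant factors of ∂_2 are all 1, so H_1 ≅ 0.
  H_2: rank ker ∂_2 − rank ∂_3 = (10 − 6) − 4 = 0, and the invariant factors of ∂_3 are all 1, so H_2 ≅ 0.
  H_3: rank ker ∂_3 − rank ∂_4 = (5 − 4) − 0 = 1, and there is no ∂_4, so H_3 ≅ Z.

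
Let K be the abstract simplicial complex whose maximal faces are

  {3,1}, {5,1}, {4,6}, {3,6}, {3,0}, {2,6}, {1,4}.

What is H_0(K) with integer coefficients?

Take the total order 0 < 1 < 2 < 3 < 4 < 5 < 6 on the vertex set. Then K (dimension 1) consists of the simplices:

  0-simplices (7): [0], [1], [2], [3], [4], [5], [6]
  1-simplices (7): [0,3], [1,3], [1,4], [1,5], [2,6], [3,6], [4,6]

so the chain groups are C_0 ≅ Z^7, C_1 ≅ Z^7.

Boundary ∂_1: C_1 → C_0 maps an edge to its endpoints' difference, ∂[p,q] = q − p.
The resulting 7×7 matrix has rank 6, and its Smith normal form has invariant factors (1,1,1,1,1,1).

Computing H_k = (kernel of ∂_k) / (image of ∂_{k+1}):

  H_0: rank C_0 − rank ∂_1 = 7 − 6 = 1, and the invariant factors of ∂_1 are all 1, so H_0 ≅ Z.

H_0 = Z.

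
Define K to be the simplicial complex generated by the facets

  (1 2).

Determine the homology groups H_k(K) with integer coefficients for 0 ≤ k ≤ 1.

We work with the vertex ordering 1 < 2. The simplices of K, each written with vertices in increasing order, are:

  0-simplices (2): [1], [2]
  1-simplices (1): [1,2]

so the chain groups are C_0 ≅ Z^2, C_1 ≅ Z^1.

The boundary map ∂_1: C_1 → C_0 is given by ∂[p,q] = [q] − [p].
The resulting 2×1 matrix has rank 1, and its Smith normal form has invariant factors (1).

Now H_k = ker ∂_k / im ∂_{k+1}, so:

  H_0: rank C_0 − rank ∂_1 = 2 − 1 = 1, and the invariant factors of ∂_1 are all 1, so H_0 ≅ Z.
  H_1: rank ker ∂_1 − rank ∂_2 = (1 − 1) − 0 = 0, and there is no ∂_2, so H_1 ≅ 0.

As a check, the Euler characteristic is 2 − 1 = 1, which agrees with 1 − 0 = 1.
(K is a triangulation of the 1-simplex.)

H_0 ≅ Z,  H_1 = 0.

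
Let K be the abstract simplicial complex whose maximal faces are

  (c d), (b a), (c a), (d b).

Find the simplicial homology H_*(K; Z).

K has 4 vertices, 4 edges.
rank ∂_0 = 0, rank ∂_1 = 3 ⇒ b_0 = 4 − 0 − 3 = 1; all invariant factors of ∂_1 are 1 so no torsion. So H_0 = Z.
rank ∂_1 = 3, rank ∂_2 = 0 ⇒ b_1 = 4 − 3 − 0 = 1. So H_1 = Z.

H_0 ≅ Z,  H_1 ≅ Z.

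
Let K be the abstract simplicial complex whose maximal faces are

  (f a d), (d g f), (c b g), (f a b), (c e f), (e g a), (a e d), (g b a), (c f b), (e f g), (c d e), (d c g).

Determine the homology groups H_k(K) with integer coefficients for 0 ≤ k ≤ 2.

H_0 ≅ Z,  H_1 ≅ Z/2Z,  H_2 = 0.

Fix the vertex order a < b < c < d < e < f < g and write every simplex with vertices in increasing order. Then dim K = 2 and the simplices of K are:

  0-simplices (7): a, b, c, d, e, f, g
  1-simplices (18): ab, ad, ae, af, ag, bc, bf, bg, cd, ce, cf, cg, de, df, dg, ef, eg, fg
  2-simplices (12): abf, abg, ade, adf, aeg, bcf, bcg, cde, cdg, cef, dfg, efg

Hence C_0 ≅ Z^7, C_1 ≅ Z^18, C_2 ≅ Z^12.

The boundary map ∂_1: C_1 → C_0 maps an edge to its endpoints' difference, ∂[p,q] = q − p. For instance
  ∂af = f − a.
This gives a 7×18 integer matrix of rank 6; reducing to Smith normal form yields diagonal entries (1,1,1,1,1,1).

The boundary map ∂_2: C_2 → C_1 sends each 2-simplex [p,q,r] to [q,r] − [p,r] + [p,q]. For instance
  ∂abg = bg − ag + ab,
  ∂aeg = eg − ag + ae.
As a 18×12 matrix over Z this has rank 12, with invariant factors (1,1,1,1,1,1,1,1,1,1,1,2).

Computing H_k = (kernel of ∂_k) / (image of ∂_{k+1}):

  H_0: rank C_0 − rank ∂_1 = 7 − 6 = 1, and the invariant factors of ∂_1 are all 1, so H_0 ≅ Z.
  H_1: rank ker ∂_1 − rank ∂_2 = (18 − 6) − 12 = 0, and ∂_2 has invariant factor 2 > 1, so H_1 ≅ Z/2Z.
  H_2: rank ker ∂_2 − rank ∂_3 = (12 − 12) − 0 = 0, and there is no ∂_3, so H_2 ≅ 0.

As a check, the Euler characteristic is 7 − 18 + 12 = 1, which agrees with 1 − 0 + 0 = 1.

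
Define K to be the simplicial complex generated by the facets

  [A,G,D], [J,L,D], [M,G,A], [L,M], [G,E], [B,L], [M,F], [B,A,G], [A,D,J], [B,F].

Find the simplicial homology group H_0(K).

H_0 = Z.

Order the vertices as A < B < D < E < F < G < J < L < M. Listing each simplex with vertices in this order, K has dimension 2 with simplices:

  0-simplices (9): A, B, D, E, F, G, J, L, M
  1-simplices (16): AB, AD, AG, AJ, AM, BF, BG, BL, DG, DJ, DL, EG, FM, GM, JL, LM
  2-simplices (5): ABG, ADG, ADJ, AGM, DJL

Hence C_0 ≅ Z^9, C_1 ≅ Z^16, C_2 ≅ Z^5.

Boundary ∂_1: C_1 → C_0 is given by ∂[p,q] = [q] − [p]. For instance
  ∂FM = M − F.
As a 9×16 matrix over Z this has rank 8, with invariant factors (1,1,1,1,1,1,1,1).

∂_2: C_2 → C_1 acts by ∂[p,q,r] = [q,r] − [p,r] + [p,q]. For instance
  ∂ABG = BG − AG + AB,
  ∂AGM = GM − AM + AG.
As a 16×5 matrix over Z this has rank 5, with invariant factors (1,1,1,1,1).

From H_k ≅ ker(∂_k) / im(∂_{k+1}) we obtain:

  H_0: rank C_0 − rank ∂_1 = 9 − 8 = 1, and the invariant factors of ∂_1 are all 1, so H_0 = Z.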